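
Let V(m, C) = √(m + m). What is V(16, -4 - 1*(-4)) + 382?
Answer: 382 + 4*√2 ≈ 387.66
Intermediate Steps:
V(m, C) = √2*√m (V(m, C) = √(2*m) = √2*√m)
V(16, -4 - 1*(-4)) + 382 = √2*√16 + 382 = √2*4 + 382 = 4*√2 + 382 = 382 + 4*√2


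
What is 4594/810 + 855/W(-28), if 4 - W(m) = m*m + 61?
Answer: 1585502/340605 ≈ 4.6550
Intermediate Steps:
W(m) = -57 - m² (W(m) = 4 - (m*m + 61) = 4 - (m² + 61) = 4 - (61 + m²) = 4 + (-61 - m²) = -57 - m²)
4594/810 + 855/W(-28) = 4594/810 + 855/(-57 - 1*(-28)²) = 4594*(1/810) + 855/(-57 - 1*784) = 2297/405 + 855/(-57 - 784) = 2297/405 + 855/(-841) = 2297/405 + 855*(-1/841) = 2297/405 - 855/841 = 1585502/340605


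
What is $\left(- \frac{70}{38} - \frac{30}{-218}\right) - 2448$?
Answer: $- \frac{5073338}{2071} \approx -2449.7$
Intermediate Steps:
$\left(- \frac{70}{38} - \frac{30}{-218}\right) - 2448 = \left(\left(-70\right) \frac{1}{38} - - \frac{15}{109}\right) - 2448 = \left(- \frac{35}{19} + \frac{15}{109}\right) - 2448 = - \frac{3530}{2071} - 2448 = - \frac{5073338}{2071}$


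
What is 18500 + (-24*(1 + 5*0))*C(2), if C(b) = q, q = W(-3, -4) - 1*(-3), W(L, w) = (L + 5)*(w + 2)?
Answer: 18524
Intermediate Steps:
W(L, w) = (2 + w)*(5 + L) (W(L, w) = (5 + L)*(2 + w) = (2 + w)*(5 + L))
q = -1 (q = (10 + 2*(-3) + 5*(-4) - 3*(-4)) - 1*(-3) = (10 - 6 - 20 + 12) + 3 = -4 + 3 = -1)
C(b) = -1
18500 + (-24*(1 + 5*0))*C(2) = 18500 - 24*(1 + 5*0)*(-1) = 18500 - 24*(1 + 0)*(-1) = 18500 - 24*1*(-1) = 18500 - 24*(-1) = 18500 + 24 = 18524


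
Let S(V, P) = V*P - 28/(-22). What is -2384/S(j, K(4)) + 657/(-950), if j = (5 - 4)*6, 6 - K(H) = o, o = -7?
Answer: -3185713/103550 ≈ -30.765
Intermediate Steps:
K(H) = 13 (K(H) = 6 - 1*(-7) = 6 + 7 = 13)
j = 6 (j = 1*6 = 6)
S(V, P) = 14/11 + P*V (S(V, P) = P*V - 28*(-1/22) = P*V + 14/11 = 14/11 + P*V)
-2384/S(j, K(4)) + 657/(-950) = -2384/(14/11 + 13*6) + 657/(-950) = -2384/(14/11 + 78) + 657*(-1/950) = -2384/872/11 - 657/950 = -2384*11/872 - 657/950 = -3278/109 - 657/950 = -3185713/103550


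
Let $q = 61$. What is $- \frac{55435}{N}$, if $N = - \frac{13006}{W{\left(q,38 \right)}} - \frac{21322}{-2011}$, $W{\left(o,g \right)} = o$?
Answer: $\frac{6800266885}{24854424} \approx 273.6$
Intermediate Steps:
$N = - \frac{24854424}{122671}$ ($N = - \frac{13006}{61} - \frac{21322}{-2011} = \left(-13006\right) \frac{1}{61} - - \frac{21322}{2011} = - \frac{13006}{61} + \frac{21322}{2011} = - \frac{24854424}{122671} \approx -202.61$)
$- \frac{55435}{N} = - \frac{55435}{- \frac{24854424}{122671}} = \left(-55435\right) \left(- \frac{122671}{24854424}\right) = \frac{6800266885}{24854424}$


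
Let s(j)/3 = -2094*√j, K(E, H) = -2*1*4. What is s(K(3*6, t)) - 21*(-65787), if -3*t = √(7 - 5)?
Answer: 1381527 - 12564*I*√2 ≈ 1.3815e+6 - 17768.0*I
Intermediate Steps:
t = -√2/3 (t = -√(7 - 5)/3 = -√2/3 ≈ -0.47140)
K(E, H) = -8 (K(E, H) = -2*4 = -8)
s(j) = -6282*√j (s(j) = 3*(-2094*√j) = -6282*√j)
s(K(3*6, t)) - 21*(-65787) = -12564*I*√2 - 21*(-65787) = -12564*I*√2 + 1381527 = 1381527 - 12564*I*√2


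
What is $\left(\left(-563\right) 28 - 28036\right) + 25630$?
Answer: $-18170$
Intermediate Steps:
$\left(\left(-563\right) 28 - 28036\right) + 25630 = \left(-15764 - 28036\right) + 25630 = -43800 + 25630 = -18170$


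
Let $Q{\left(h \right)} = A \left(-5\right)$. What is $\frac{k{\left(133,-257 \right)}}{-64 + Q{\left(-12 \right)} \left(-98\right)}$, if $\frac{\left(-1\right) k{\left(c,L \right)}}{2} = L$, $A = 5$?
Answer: $\frac{257}{1193} \approx 0.21542$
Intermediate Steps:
$Q{\left(h \right)} = -25$ ($Q{\left(h \right)} = 5 \left(-5\right) = -25$)
$k{\left(c,L \right)} = - 2 L$
$\frac{k{\left(133,-257 \right)}}{-64 + Q{\left(-12 \right)} \left(-98\right)} = \frac{\left(-2\right) \left(-257\right)}{-64 - -2450} = \frac{514}{-64 + 2450} = \frac{514}{2386} = 514 \cdot \frac{1}{2386} = \frac{257}{1193}$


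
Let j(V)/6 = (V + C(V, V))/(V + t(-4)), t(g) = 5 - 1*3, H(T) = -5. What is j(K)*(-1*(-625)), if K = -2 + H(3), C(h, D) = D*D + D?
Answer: -26250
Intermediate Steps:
C(h, D) = D + D² (C(h, D) = D² + D = D + D²)
t(g) = 2 (t(g) = 5 - 3 = 2)
K = -7 (K = -2 - 5 = -7)
j(V) = 6*(V + V*(1 + V))/(2 + V) (j(V) = 6*((V + V*(1 + V))/(V + 2)) = 6*((V + V*(1 + V))/(2 + V)) = 6*(V + V*(1 + V))/(2 + V))
j(K)*(-1*(-625)) = (6*(-7))*(-1*(-625)) = -42*625 = -26250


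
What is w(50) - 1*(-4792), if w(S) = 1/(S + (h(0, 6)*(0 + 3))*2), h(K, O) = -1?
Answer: 210849/44 ≈ 4792.0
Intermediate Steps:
w(S) = 1/(-6 + S) (w(S) = 1/(S - (0 + 3)*2) = 1/(S - 1*3*2) = 1/(S - 3*2) = 1/(S - 6) = 1/(-6 + S))
w(50) - 1*(-4792) = 1/(-6 + 50) - 1*(-4792) = 1/44 + 4792 = 210849/44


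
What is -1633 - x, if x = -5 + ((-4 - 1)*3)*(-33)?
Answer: -2123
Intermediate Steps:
x = 490 (x = -5 - 5*3*(-33) = -5 - 15*(-33) = -5 + 495 = 490)
-1633 - x = -1633 - 1*490 = -1633 - 490 = -2123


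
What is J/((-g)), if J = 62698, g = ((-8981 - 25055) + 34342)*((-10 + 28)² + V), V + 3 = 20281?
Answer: -31349/3152106 ≈ -0.0099454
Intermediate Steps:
V = 20278 (V = -3 + 20281 = 20278)
g = 6304212 (g = ((-8981 - 25055) + 34342)*((-10 + 28)² + 20278) = (-34036 + 34342)*(18² + 20278) = 306*(324 + 20278) = 306*20602 = 6304212)
J/((-g)) = 62698/((-1*6304212)) = 62698/(-6304212) = 62698*(-1/6304212) = -31349/3152106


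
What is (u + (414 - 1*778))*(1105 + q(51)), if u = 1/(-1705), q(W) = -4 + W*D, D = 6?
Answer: -873213747/1705 ≈ -5.1215e+5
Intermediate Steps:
q(W) = -4 + 6*W (q(W) = -4 + W*6 = -4 + 6*W)
u = -1/1705 ≈ -0.00058651
(u + (414 - 1*778))*(1105 + q(51)) = (-1/1705 + (414 - 1*778))*(1105 + (-4 + 6*51)) = (-1/1705 + (414 - 778))*(1105 + (-4 + 306)) = (-1/1705 - 364)*(1105 + 302) = -620621/1705*1407 = -873213747/1705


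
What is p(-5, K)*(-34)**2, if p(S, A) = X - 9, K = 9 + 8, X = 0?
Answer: -10404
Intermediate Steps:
K = 17
p(S, A) = -9 (p(S, A) = 0 - 9 = -9)
p(-5, K)*(-34)**2 = -9*(-34)**2 = -9*1156 = -10404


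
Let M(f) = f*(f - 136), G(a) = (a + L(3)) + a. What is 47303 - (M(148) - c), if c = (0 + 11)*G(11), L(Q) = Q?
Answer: 45802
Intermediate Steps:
G(a) = 3 + 2*a (G(a) = (a + 3) + a = (3 + a) + a = 3 + 2*a)
M(f) = f*(-136 + f)
c = 275 (c = (0 + 11)*(3 + 2*11) = 11*(3 + 22) = 11*25 = 275)
47303 - (M(148) - c) = 47303 - (148*(-136 + 148) - 1*275) = 47303 - (148*12 - 275) = 47303 - (1776 - 275) = 47303 - 1*1501 = 47303 - 1501 = 45802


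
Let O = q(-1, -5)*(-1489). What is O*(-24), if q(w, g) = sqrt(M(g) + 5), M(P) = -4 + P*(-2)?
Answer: 35736*sqrt(11) ≈ 1.1852e+5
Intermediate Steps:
M(P) = -4 - 2*P
q(w, g) = sqrt(1 - 2*g) (q(w, g) = sqrt((-4 - 2*g) + 5) = sqrt(1 - 2*g))
O = -1489*sqrt(11) (O = sqrt(1 - 2*(-5))*(-1489) = sqrt(1 + 10)*(-1489) = sqrt(11)*(-1489) = -1489*sqrt(11) ≈ -4938.5)
O*(-24) = -1489*sqrt(11)*(-24) = 35736*sqrt(11)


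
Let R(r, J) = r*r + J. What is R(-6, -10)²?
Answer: 676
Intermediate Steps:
R(r, J) = J + r² (R(r, J) = r² + J = J + r²)
R(-6, -10)² = (-10 + (-6)²)² = (-10 + 36)² = 26² = 676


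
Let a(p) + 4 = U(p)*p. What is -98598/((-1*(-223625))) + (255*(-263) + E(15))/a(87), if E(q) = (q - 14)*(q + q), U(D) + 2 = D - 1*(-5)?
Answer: -15762329823/1750089250 ≈ -9.0066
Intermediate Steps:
U(D) = 3 + D (U(D) = -2 + (D - 1*(-5)) = -2 + (D + 5) = -2 + (5 + D) = 3 + D)
E(q) = 2*q*(-14 + q) (E(q) = (-14 + q)*(2*q) = 2*q*(-14 + q))
a(p) = -4 + p*(3 + p) (a(p) = -4 + (3 + p)*p = -4 + p*(3 + p))
-98598/((-1*(-223625))) + (255*(-263) + E(15))/a(87) = -98598/((-1*(-223625))) + (255*(-263) + 2*15*(-14 + 15))/(-4 + 87*(3 + 87)) = -98598/223625 + (-67065 + 2*15*1)/(-4 + 87*90) = -98598*1/223625 + (-67065 + 30)/(-4 + 7830) = -98598/223625 - 67035/7826 = -15762329823/1750089250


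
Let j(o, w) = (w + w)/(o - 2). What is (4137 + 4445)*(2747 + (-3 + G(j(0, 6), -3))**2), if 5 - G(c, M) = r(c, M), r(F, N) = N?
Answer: 23789304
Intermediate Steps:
j(o, w) = 2*w/(-2 + o) (j(o, w) = (2*w)/(-2 + o) = 2*w/(-2 + o))
G(c, M) = 5 - M
(4137 + 4445)*(2747 + (-3 + G(j(0, 6), -3))**2) = (4137 + 4445)*(2747 + (-3 + (5 - 1*(-3)))**2) = 8582*(2747 + (-3 + (5 + 3))**2) = 8582*(2747 + (-3 + 8)**2) = 8582*(2747 + 5**2) = 8582*(2747 + 25) = 8582*2772 = 23789304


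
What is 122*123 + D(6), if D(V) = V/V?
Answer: 15007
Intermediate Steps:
D(V) = 1
122*123 + D(6) = 122*123 + 1 = 15006 + 1 = 15007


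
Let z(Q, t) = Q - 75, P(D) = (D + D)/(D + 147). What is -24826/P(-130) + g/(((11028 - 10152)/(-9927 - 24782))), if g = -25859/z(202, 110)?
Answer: 70078356161/7231380 ≈ 9690.9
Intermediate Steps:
P(D) = 2*D/(147 + D) (P(D) = (2*D)/(147 + D) = 2*D/(147 + D))
z(Q, t) = -75 + Q
g = -25859/127 (g = -25859/(-75 + 202) = -25859/127 ≈ -203.61)
-24826/P(-130) + g/(((11028 - 10152)/(-9927 - 24782))) = -24826/(2*(-130)/(147 - 130)) - 25859*(-9927 - 24782)/(11028 - 10152)/127 = -24826/(2*(-130)/17) - 25859/(127*(876/(-34709))) = -24826/(2*(-130)*(1/17)) - 25859/(127*(876*(-1/34709))) = -24826/(-260/17) - 25859/(127*(-876/34709)) = -24826*(-17/260) - 25859/127*(-34709/876) = 211021/130 + 897540031/111252 = 70078356161/7231380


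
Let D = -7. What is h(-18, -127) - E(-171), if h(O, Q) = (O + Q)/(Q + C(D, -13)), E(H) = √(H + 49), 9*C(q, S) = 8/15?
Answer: 19575/17137 - I*√122 ≈ 1.1423 - 11.045*I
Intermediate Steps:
C(q, S) = 8/135 (C(q, S) = (8/15)/9 = (8*(1/15))/9 = (⅑)*(8/15) = 8/135)
E(H) = √(49 + H)
h(O, Q) = (O + Q)/(8/135 + Q) (h(O, Q) = (O + Q)/(Q + 8/135) = (O + Q)/(8/135 + Q))
h(-18, -127) - E(-171) = 135*(-18 - 127)/(8 + 135*(-127)) - √(49 - 171) = 135*(-145)/(8 - 17145) - √(-122) = 135*(-145)/(-17137) - I*√122 = 135*(-1/17137)*(-145) - I*√122 = 19575/17137 - I*√122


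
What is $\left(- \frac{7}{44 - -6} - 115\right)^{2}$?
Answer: $\frac{33143049}{2500} \approx 13257.0$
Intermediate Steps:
$\left(- \frac{7}{44 - -6} - 115\right)^{2} = \left(- \frac{7}{44 + 6} - 115\right)^{2} = \left(- \frac{7}{50} - 115\right)^{2} = \left(- \frac{5757}{50}\right)^{2} = \frac{33143049}{2500}$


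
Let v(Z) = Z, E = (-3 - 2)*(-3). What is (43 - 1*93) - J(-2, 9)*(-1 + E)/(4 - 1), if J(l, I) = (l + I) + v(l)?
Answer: -220/3 ≈ -73.333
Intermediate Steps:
E = 15 (E = -5*(-3) = 15)
J(l, I) = I + 2*l (J(l, I) = (l + I) + l = (I + l) + l = I + 2*l)
(43 - 1*93) - J(-2, 9)*(-1 + E)/(4 - 1) = (43 - 1*93) - (9 + 2*(-2))*(-1 + 15)/(4 - 1) = (43 - 93) - (9 - 4)*14/3 = -50 - 5*14*(⅓) = -50 - 5*14/3 = -50 - 1*70/3 = -50 - 70/3 = -220/3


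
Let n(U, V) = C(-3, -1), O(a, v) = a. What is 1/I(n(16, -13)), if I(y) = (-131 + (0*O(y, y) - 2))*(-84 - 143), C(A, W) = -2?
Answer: 1/30191 ≈ 3.3122e-5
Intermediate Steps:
n(U, V) = -2
I(y) = 30191 (I(y) = (-131 + (0*y - 2))*(-84 - 143) = (-131 + (0 - 2))*(-227) = (-131 - 2)*(-227) = -133*(-227) = 30191)
1/I(n(16, -13)) = 1/30191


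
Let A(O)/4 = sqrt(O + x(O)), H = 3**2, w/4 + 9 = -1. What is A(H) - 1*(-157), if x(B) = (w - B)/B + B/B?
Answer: 157 + 4*sqrt(41)/3 ≈ 165.54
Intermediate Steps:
w = -40 (w = -36 + 4*(-1) = -36 - 4 = -40)
x(B) = 1 + (-40 - B)/B (x(B) = (-40 - B)/B + B/B = (-40 - B)/B + 1 = 1 + (-40 - B)/B)
H = 9
A(O) = 4*sqrt(O - 40/O)
A(H) - 1*(-157) = 4*sqrt(9 - 40/9) - 1*(-157) = 4*sqrt(9 - 40*1/9) + 157 = 4*sqrt(9 - 40/9) + 157 = 4*sqrt(41/9) + 157 = 4*(sqrt(41)/3) + 157 = 4*sqrt(41)/3 + 157 = 157 + 4*sqrt(41)/3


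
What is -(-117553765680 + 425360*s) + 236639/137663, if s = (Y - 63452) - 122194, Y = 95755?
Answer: 21446491435871359/137663 ≈ 1.5579e+11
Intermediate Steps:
s = -89891 (s = (95755 - 63452) - 122194 = 32303 - 122194 = -89891)
-(-117553765680 + 425360*s) + 236639/137663 = -425360/(1/(-276363 - 89891)) + 236639/137663 = -425360/(1/(-366254)) + 236639*(1/137663) = -425360/(-1/366254) + 236639/137663 = -425360*(-366254) + 236639/137663 = 155789801440 + 236639/137663 = 21446491435871359/137663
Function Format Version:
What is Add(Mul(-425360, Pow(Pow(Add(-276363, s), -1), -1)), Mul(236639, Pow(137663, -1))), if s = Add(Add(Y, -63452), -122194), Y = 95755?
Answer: Rational(21446491435871359, 137663) ≈ 1.5579e+11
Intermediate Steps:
s = -89891 (s = Add(Add(95755, -63452), -122194) = Add(32303, -122194) = -89891)
Add(Mul(-425360, Pow(Pow(Add(-276363, s), -1), -1)), Mul(236639, Pow(137663, -1))) = Add(Mul(-425360, Pow(Pow(Add(-276363, -89891), -1), -1)), Mul(236639, Pow(137663, -1))) = Add(Mul(-425360, Pow(Pow(-366254, -1), -1)), Mul(236639, Rational(1, 137663))) = Add(Mul(-425360, Pow(Rational(-1, 366254), -1)), Rational(236639, 137663)) = Add(Mul(-425360, -366254), Rational(236639, 137663)) = Add(155789801440, Rational(236639, 137663)) = Rational(21446491435871359, 137663)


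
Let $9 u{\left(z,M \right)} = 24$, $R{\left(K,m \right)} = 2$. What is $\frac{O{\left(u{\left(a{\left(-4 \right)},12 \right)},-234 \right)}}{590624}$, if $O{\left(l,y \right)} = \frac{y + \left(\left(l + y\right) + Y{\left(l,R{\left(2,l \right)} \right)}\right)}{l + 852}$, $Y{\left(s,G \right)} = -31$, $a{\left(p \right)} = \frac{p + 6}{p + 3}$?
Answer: $- \frac{1489}{1514359936} \approx -9.8325 \cdot 10^{-7}$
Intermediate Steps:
$a{\left(p \right)} = \frac{6 + p}{3 + p}$
$u{\left(z,M \right)} = \frac{8}{3}$ ($u{\left(z,M \right)} = \frac{1}{9} \cdot 24 = \frac{8}{3}$)
$O{\left(l,y \right)} = \frac{-31 + l + 2 y}{852 + l}$ ($O{\left(l,y \right)} = \frac{y - \left(31 - l - y\right)}{l + 852} = \frac{y + \left(-31 + l + y\right)}{852 + l} = \frac{-31 + l + 2 y}{852 + l}$)
$\frac{O{\left(u{\left(a{\left(-4 \right)},12 \right)},-234 \right)}}{590624} = \frac{\frac{1}{852 + \frac{8}{3}} \left(-31 + \frac{8}{3} + 2 \left(-234\right)\right)}{590624} = \frac{-31 + \frac{8}{3} - 468}{\frac{2564}{3}} \cdot \frac{1}{590624} = \frac{3}{2564} \left(- \frac{1489}{3}\right) \frac{1}{590624} = \left(- \frac{1489}{2564}\right) \frac{1}{590624} = - \frac{1489}{1514359936}$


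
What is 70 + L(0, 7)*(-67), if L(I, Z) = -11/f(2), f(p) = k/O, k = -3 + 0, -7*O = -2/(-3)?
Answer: 5884/63 ≈ 93.397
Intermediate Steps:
O = -2/21 (O = -(-2)/(7*(-3)) = -(-2)*(-1)/(7*3) = -⅐*⅔ = -2/21 ≈ -0.095238)
k = -3
f(p) = 63/2 (f(p) = -3/(-2/21) = -3*(-21/2) = 63/2)
L(I, Z) = -22/63 (L(I, Z) = -11/63/2 = -11*2/63 = -22/63)
70 + L(0, 7)*(-67) = 70 - 22/63*(-67) = 70 + 1474/63 = 5884/63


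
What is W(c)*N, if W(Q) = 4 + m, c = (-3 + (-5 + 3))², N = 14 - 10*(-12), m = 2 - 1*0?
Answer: 804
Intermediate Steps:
m = 2 (m = 2 + 0 = 2)
N = 134 (N = 14 + 120 = 134)
c = 25 (c = (-3 - 2)² = (-5)² = 25)
W(Q) = 6 (W(Q) = 4 + 2 = 6)
W(c)*N = 6*134 = 804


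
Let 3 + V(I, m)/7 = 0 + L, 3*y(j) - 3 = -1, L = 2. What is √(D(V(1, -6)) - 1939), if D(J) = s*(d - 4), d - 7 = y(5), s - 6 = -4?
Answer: I*√17385/3 ≈ 43.951*I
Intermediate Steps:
y(j) = ⅔ (y(j) = 1 + (⅓)*(-1) = 1 - ⅓ = ⅔)
s = 2 (s = 6 - 4 = 2)
d = 23/3 (d = 7 + ⅔ = 23/3 ≈ 7.6667)
V(I, m) = -7 (V(I, m) = -21 + 7*(0 + 2) = -21 + 7*2 = -21 + 14 = -7)
D(J) = 22/3 (D(J) = 2*(23/3 - 4) = 2*(11/3) = 22/3)
√(D(V(1, -6)) - 1939) = √(22/3 - 1939) = √(-5795/3) = I*√17385/3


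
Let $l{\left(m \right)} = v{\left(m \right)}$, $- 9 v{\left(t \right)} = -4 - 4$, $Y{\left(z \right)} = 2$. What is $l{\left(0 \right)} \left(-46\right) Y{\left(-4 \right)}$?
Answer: $- \frac{736}{9} \approx -81.778$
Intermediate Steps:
$v{\left(t \right)} = \frac{8}{9}$ ($v{\left(t \right)} = - \frac{-4 - 4}{9} = \left(- \frac{1}{9}\right) \left(-8\right) = \frac{8}{9}$)
$l{\left(m \right)} = \frac{8}{9}$
$l{\left(0 \right)} \left(-46\right) Y{\left(-4 \right)} = \frac{8}{9} \left(-46\right) 2 = \left(- \frac{368}{9}\right) 2 = - \frac{736}{9}$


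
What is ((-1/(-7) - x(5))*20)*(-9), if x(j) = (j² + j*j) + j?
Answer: 69120/7 ≈ 9874.3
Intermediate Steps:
x(j) = j + 2*j² (x(j) = (j² + j²) + j = 2*j² + j = j + 2*j²)
((-1/(-7) - x(5))*20)*(-9) = ((-1/(-7) - 5*(1 + 2*5))*20)*(-9) = ((-1*(-⅐) - 5*(1 + 10))*20)*(-9) = ((⅐ - 5*11)*20)*(-9) = ((⅐ - 1*55)*20)*(-9) = ((⅐ - 55)*20)*(-9) = -384/7*20*(-9) = -7680/7*(-9) = 69120/7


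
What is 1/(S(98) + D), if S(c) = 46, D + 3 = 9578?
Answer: 1/9621 ≈ 0.00010394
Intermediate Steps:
D = 9575 (D = -3 + 9578 = 9575)
1/(S(98) + D) = 1/(46 + 9575) = 1/9621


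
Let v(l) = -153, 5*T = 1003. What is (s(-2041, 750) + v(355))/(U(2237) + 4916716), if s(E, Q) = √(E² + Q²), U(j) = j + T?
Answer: -765/24595768 + 5*√4728181/24595768 ≈ 0.00041093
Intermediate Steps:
T = 1003/5 (T = (⅕)*1003 = 1003/5 ≈ 200.60)
U(j) = 1003/5 + j (U(j) = j + 1003/5 = 1003/5 + j)
(s(-2041, 750) + v(355))/(U(2237) + 4916716) = (√((-2041)² + 750²) - 153)/((1003/5 + 2237) + 4916716) = (√(4165681 + 562500) - 153)/(12188/5 + 4916716) = (√4728181 - 153)/(24595768/5) = (-153 + √4728181)*(5/24595768) = -765/24595768 + 5*√4728181/24595768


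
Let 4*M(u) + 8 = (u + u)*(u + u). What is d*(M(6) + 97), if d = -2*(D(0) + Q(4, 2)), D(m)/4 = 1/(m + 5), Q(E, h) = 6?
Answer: -8908/5 ≈ -1781.6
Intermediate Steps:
D(m) = 4/(5 + m) (D(m) = 4/(m + 5) = 4/(5 + m))
M(u) = -2 + u**2 (M(u) = -2 + ((u + u)*(u + u))/4 = -2 + ((2*u)*(2*u))/4 = -2 + (4*u**2)/4 = -2 + u**2)
d = -68/5 (d = -2*(4/(5 + 0) + 6) = -2*(4/5 + 6) = -2*34/5 = -68/5 ≈ -13.600)
d*(M(6) + 97) = -68*((-2 + 6**2) + 97)/5 = -68*((-2 + 36) + 97)/5 = -68*(34 + 97)/5 = -68/5*131 = -8908/5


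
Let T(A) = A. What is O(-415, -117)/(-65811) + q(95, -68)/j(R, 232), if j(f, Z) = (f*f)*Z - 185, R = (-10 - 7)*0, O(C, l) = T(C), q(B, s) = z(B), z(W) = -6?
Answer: 471641/12175035 ≈ 0.038738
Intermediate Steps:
q(B, s) = -6
O(C, l) = C
R = 0 (R = -17*0 = 0)
j(f, Z) = -185 + Z*f² (j(f, Z) = f²*Z - 185 = Z*f² - 185 = -185 + Z*f²)
O(-415, -117)/(-65811) + q(95, -68)/j(R, 232) = -415/(-65811) - 6/(-185 + 232*0²) = -415*(-1/65811) - 6/(-185 + 232*0) = 415/65811 - 6/(-185 + 0) = 415/65811 - 6/(-185) = 415/65811 - 6*(-1/185) = 415/65811 + 6/185 = 471641/12175035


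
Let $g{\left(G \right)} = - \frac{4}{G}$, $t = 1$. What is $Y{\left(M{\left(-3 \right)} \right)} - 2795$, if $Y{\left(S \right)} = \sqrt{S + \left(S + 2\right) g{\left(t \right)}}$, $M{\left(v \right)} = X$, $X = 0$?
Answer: $-2795 + 2 i \sqrt{2} \approx -2795.0 + 2.8284 i$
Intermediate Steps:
$M{\left(v \right)} = 0$
$Y{\left(S \right)} = \sqrt{-8 - 3 S}$ ($Y{\left(S \right)} = \sqrt{S + \left(S + 2\right) \left(- \frac{4}{1}\right)} = \sqrt{S + \left(2 + S\right) \left(\left(-4\right) 1\right)} = \sqrt{S + \left(2 + S\right) \left(-4\right)} = \sqrt{S - \left(8 + 4 S\right)} = \sqrt{-8 - 3 S}$)
$Y{\left(M{\left(-3 \right)} \right)} - 2795 = \sqrt{-8 - 0} - 2795 = \sqrt{-8 + 0} - 2795 = \sqrt{-8} - 2795 = 2 i \sqrt{2} - 2795 = -2795 + 2 i \sqrt{2}$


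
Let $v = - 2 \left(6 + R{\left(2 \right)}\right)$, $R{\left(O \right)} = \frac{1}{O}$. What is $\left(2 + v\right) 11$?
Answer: $-121$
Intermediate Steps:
$v = -13$ ($v = - 2 \left(6 + \frac{1}{2}\right) = \left(-2\right) \frac{13}{2} = -13$)
$\left(2 + v\right) 11 = \left(2 - 13\right) 11 = \left(-11\right) 11 = -121$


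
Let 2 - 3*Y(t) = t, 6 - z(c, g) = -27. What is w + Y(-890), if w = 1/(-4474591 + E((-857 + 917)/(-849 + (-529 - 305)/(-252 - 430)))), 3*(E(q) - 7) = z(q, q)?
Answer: 3991319113/13423719 ≈ 297.33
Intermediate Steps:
z(c, g) = 33 (z(c, g) = 6 - 1*(-27) = 6 + 27 = 33)
E(q) = 18 (E(q) = 7 + (⅓)*33 = 7 + 11 = 18)
Y(t) = ⅔ - t/3
w = -1/4474573 (w = 1/(-4474591 + 18) = 1/(-4474573) = -1/4474573 ≈ -2.2348e-7)
w + Y(-890) = -1/4474573 + (⅔ - ⅓*(-890)) = -1/4474573 + (⅔ + 890/3) = -1/4474573 + 892/3 = 3991319113/13423719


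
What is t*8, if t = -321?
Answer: -2568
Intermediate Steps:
t*8 = -321*8 = -2568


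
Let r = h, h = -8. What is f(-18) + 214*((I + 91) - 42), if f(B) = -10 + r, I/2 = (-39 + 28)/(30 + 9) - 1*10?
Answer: 236624/39 ≈ 6067.3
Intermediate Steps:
r = -8
I = -802/39 (I = 2*((-39 + 28)/(30 + 9) - 1*10) = 2*(-11/39 - 10) = 2*(-401/39) = -802/39 ≈ -20.564)
f(B) = -18 (f(B) = -10 - 8 = -18)
f(-18) + 214*((I + 91) - 42) = -18 + 214*((-802/39 + 91) - 42) = -18 + 214*(2747/39 - 42) = -18 + 214*(1109/39) = -18 + 237326/39 = 236624/39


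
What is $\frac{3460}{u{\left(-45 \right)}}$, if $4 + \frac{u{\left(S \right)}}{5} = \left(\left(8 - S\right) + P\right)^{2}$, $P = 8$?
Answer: $\frac{692}{3717} \approx 0.18617$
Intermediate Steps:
$u{\left(S \right)} = -20 + 5 \left(16 - S\right)^{2}$ ($u{\left(S \right)} = -20 + 5 \left(\left(8 - S\right) + 8\right)^{2} = -20 + 5 \left(16 - S\right)^{2}$)
$\frac{3460}{u{\left(-45 \right)}} = \frac{3460}{-20 + 5 \left(16 - -45\right)^{2}} = \frac{3460}{-20 + 5 \left(16 + 45\right)^{2}} = \frac{3460}{-20 + 5 \cdot 61^{2}} = \frac{3460}{-20 + 5 \cdot 3721} = \frac{3460}{-20 + 18605} = \frac{3460}{18585} = 3460 \cdot \frac{1}{18585} = \frac{692}{3717}$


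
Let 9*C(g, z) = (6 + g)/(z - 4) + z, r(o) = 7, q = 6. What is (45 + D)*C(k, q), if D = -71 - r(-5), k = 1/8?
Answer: -1595/48 ≈ -33.229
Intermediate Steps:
k = 1/8 ≈ 0.12500
C(g, z) = z/9 + (6 + g)/(9*(-4 + z)) (C(g, z) = ((6 + g)/(z - 4) + z)/9 = ((6 + g)/(-4 + z) + z)/9 = (z + (6 + g)/(-4 + z))/9 = z/9 + (6 + g)/(9*(-4 + z)))
D = -78 (D = -71 - 1*7 = -71 - 7 = -78)
(45 + D)*C(k, q) = (45 - 78)*((6 + 1/8 + 6**2 - 4*6)/(9*(-4 + 6))) = -11*(6 + 1/8 + 36 - 24)/(3*2) = -11*145/(3*2*8) = -33*145/144 = -1595/48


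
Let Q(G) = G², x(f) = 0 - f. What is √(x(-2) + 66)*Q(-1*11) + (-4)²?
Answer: 16 + 242*√17 ≈ 1013.8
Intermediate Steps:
x(f) = -f
√(x(-2) + 66)*Q(-1*11) + (-4)² = √(-1*(-2) + 66)*(-1*11)² + (-4)² = √(2 + 66)*(-11)² + 16 = √68*121 + 16 = (2*√17)*121 + 16 = 242*√17 + 16 = 16 + 242*√17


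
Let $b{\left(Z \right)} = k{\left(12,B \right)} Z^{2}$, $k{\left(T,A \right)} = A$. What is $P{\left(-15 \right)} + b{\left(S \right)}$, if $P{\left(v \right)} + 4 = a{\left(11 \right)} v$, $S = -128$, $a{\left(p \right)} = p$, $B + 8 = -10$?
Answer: $-295081$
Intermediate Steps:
$B = -18$ ($B = -8 - 10 = -18$)
$P{\left(v \right)} = -4 + 11 v$
$b{\left(Z \right)} = - 18 Z^{2}$
$P{\left(-15 \right)} + b{\left(S \right)} = \left(-4 + 11 \left(-15\right)\right) - 18 \left(-128\right)^{2} = \left(-4 - 165\right) - 294912 = -169 - 294912 = -295081$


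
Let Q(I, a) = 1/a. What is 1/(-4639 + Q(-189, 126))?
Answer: -126/584513 ≈ -0.00021556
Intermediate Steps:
1/(-4639 + Q(-189, 126)) = 1/(-4639 + 1/126) = 1/(-584513/126) = -126/584513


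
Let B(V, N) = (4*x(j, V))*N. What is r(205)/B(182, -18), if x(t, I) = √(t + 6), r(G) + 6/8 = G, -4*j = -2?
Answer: -817*√26/3744 ≈ -1.1127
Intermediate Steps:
j = ½ (j = -¼*(-2) = ½ ≈ 0.50000)
r(G) = -¾ + G
x(t, I) = √(6 + t)
B(V, N) = 2*N*√26 (B(V, N) = (4*√(6 + ½))*N = (4*√(13/2))*N = (4*(√26/2))*N = (2*√26)*N = 2*N*√26)
r(205)/B(182, -18) = (-¾ + 205)/((2*(-18)*√26)) = 817/(4*((-36*√26))) = 817*(-√26/936)/4 = -817*√26/3744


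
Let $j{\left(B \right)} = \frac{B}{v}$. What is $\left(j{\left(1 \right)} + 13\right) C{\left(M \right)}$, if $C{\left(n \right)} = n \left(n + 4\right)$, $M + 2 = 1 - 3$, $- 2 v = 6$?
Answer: $0$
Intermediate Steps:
$v = -3$ ($v = \left(- \frac{1}{2}\right) 6 = -3$)
$M = -4$ ($M = -2 + \left(1 - 3\right) = -2 - 2 = -4$)
$C{\left(n \right)} = n \left(4 + n\right)$
$j{\left(B \right)} = - \frac{B}{3}$ ($j{\left(B \right)} = \frac{B}{-3} = B \left(- \frac{1}{3}\right) = - \frac{B}{3}$)
$\left(j{\left(1 \right)} + 13\right) C{\left(M \right)} = \left(\left(- \frac{1}{3}\right) 1 + 13\right) \left(- 4 \left(4 - 4\right)\right) = \left(- \frac{1}{3} + 13\right) \left(\left(-4\right) 0\right) = \frac{38}{3} \cdot 0 = 0$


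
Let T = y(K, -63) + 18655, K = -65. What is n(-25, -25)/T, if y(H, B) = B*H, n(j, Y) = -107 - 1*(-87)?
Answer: -2/2275 ≈ -0.00087912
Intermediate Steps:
n(j, Y) = -20 (n(j, Y) = -107 + 87 = -20)
T = 22750 (T = -63*(-65) + 18655 = 4095 + 18655 = 22750)
n(-25, -25)/T = -20/22750 = -20*1/22750 = -2/2275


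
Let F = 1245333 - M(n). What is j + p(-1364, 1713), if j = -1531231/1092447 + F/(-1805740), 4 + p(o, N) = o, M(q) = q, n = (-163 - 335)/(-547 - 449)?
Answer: -1081098080418643/789070098312 ≈ -1370.1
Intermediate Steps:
n = ½ (n = -498/(-996) = -498*(-1/996) = ½ ≈ 0.50000)
p(o, N) = -4 + o
F = 2490665/2 (F = 1245333 - 1*½ = 1245333 - ½ = 2490665/2 ≈ 1.2453e+6)
j = -1650185927827/789070098312 (j = -1531231/1092447 + (2490665/2)/(-1805740) = -1531231*1/1092447 + (2490665/2)*(-1/1805740) = -1531231/1092447 - 498133/722296 = -1650185927827/789070098312 ≈ -2.0913)
j + p(-1364, 1713) = -1650185927827/789070098312 + (-4 - 1364) = -1650185927827/789070098312 - 1368 = -1081098080418643/789070098312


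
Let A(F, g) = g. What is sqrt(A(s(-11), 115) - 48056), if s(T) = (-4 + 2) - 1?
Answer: I*sqrt(47941) ≈ 218.95*I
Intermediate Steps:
s(T) = -3 (s(T) = -2 - 1 = -3)
sqrt(A(s(-11), 115) - 48056) = sqrt(115 - 48056) = sqrt(-47941) = I*sqrt(47941)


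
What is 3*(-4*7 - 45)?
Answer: -219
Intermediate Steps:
3*(-4*7 - 45) = 3*(-28 - 45) = 3*(-73) = -219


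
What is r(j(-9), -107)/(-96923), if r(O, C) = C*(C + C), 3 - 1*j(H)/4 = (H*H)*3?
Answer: -22898/96923 ≈ -0.23625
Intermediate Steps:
j(H) = 12 - 12*H² (j(H) = 12 - 4*H*H*3 = 12 - 4*H²*3 = 12 - 12*H²)
r(O, C) = 2*C² (r(O, C) = C*(2*C) = 2*C²)
r(j(-9), -107)/(-96923) = (2*(-107)²)/(-96923) = (2*11449)*(-1/96923) = 22898*(-1/96923) = -22898/96923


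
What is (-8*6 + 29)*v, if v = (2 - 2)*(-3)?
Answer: 0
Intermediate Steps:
v = 0 (v = 0*(-3) = 0)
(-8*6 + 29)*v = (-8*6 + 29)*0 = (-48 + 29)*0 = -19*0 = 0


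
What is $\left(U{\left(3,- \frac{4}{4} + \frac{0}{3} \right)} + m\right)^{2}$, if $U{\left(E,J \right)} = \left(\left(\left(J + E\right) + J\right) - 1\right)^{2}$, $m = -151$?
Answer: $22801$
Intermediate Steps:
$U{\left(E,J \right)} = \left(-1 + E + 2 J\right)^{2}$ ($U{\left(E,J \right)} = \left(\left(\left(E + J\right) + J\right) - 1\right)^{2} = \left(\left(E + 2 J\right) - 1\right)^{2} = \left(-1 + E + 2 J\right)^{2}$)
$\left(U{\left(3,- \frac{4}{4} + \frac{0}{3} \right)} + m\right)^{2} = \left(\left(-1 + 3 + 2 \left(- \frac{4}{4} + \frac{0}{3}\right)\right)^{2} - 151\right)^{2} = \left(\left(-1 + 3 + 2 \left(\left(-4\right) \frac{1}{4} + 0 \cdot \frac{1}{3}\right)\right)^{2} - 151\right)^{2} = \left(\left(-1 + 3 + 2 \left(-1 + 0\right)\right)^{2} - 151\right)^{2} = \left(\left(-1 + 3 + 2 \left(-1\right)\right)^{2} - 151\right)^{2} = \left(\left(-1 + 3 - 2\right)^{2} - 151\right)^{2} = \left(0^{2} - 151\right)^{2} = \left(0 - 151\right)^{2} = \left(-151\right)^{2} = 22801$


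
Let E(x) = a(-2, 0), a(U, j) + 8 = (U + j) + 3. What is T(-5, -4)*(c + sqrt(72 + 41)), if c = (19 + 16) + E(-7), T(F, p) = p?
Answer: -112 - 4*sqrt(113) ≈ -154.52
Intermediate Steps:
a(U, j) = -5 + U + j (a(U, j) = -8 + ((U + j) + 3) = -8 + (3 + U + j) = -5 + U + j)
E(x) = -7 (E(x) = -5 - 2 + 0 = -7)
c = 28 (c = (19 + 16) - 7 = 35 - 7 = 28)
T(-5, -4)*(c + sqrt(72 + 41)) = -4*(28 + sqrt(72 + 41)) = -4*(28 + sqrt(113)) = -112 - 4*sqrt(113)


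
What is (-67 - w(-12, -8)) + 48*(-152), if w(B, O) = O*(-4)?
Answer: -7395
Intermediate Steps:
w(B, O) = -4*O
(-67 - w(-12, -8)) + 48*(-152) = (-67 - (-4)*(-8)) + 48*(-152) = (-67 - 1*32) - 7296 = (-67 - 32) - 7296 = -99 - 7296 = -7395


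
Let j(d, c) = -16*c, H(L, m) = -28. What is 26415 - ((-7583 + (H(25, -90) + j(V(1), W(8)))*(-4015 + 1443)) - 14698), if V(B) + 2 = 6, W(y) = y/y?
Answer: -64472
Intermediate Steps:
W(y) = 1
V(B) = 4 (V(B) = -2 + 6 = 4)
26415 - ((-7583 + (H(25, -90) + j(V(1), W(8)))*(-4015 + 1443)) - 14698) = 26415 - ((-7583 + (-28 - 16*1)*(-4015 + 1443)) - 14698) = 26415 - ((-7583 + (-28 - 16)*(-2572)) - 14698) = 26415 - ((-7583 - 44*(-2572)) - 14698) = 26415 - ((-7583 + 113168) - 14698) = 26415 - (105585 - 14698) = 26415 - 1*90887 = 26415 - 90887 = -64472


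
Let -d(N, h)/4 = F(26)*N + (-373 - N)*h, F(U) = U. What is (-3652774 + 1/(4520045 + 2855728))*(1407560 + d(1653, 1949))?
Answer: -458832070367400469544/7375773 ≈ -6.2208e+13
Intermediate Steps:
d(N, h) = -104*N - 4*h*(-373 - N) (d(N, h) = -4*(26*N + (-373 - N)*h) = -4*(26*N + h*(-373 - N)) = -104*N - 4*h*(-373 - N))
(-3652774 + 1/(4520045 + 2855728))*(1407560 + d(1653, 1949)) = (-3652774 + 1/(4520045 + 2855728))*(1407560 + (-104*1653 + 1492*1949 + 4*1653*1949)) = (-3652774 + 1/7375773)*(1407560 + (-171912 + 2907908 + 12886788)) = (-3652774 + 1/7375773)*(1407560 + 15622784) = -26942031844301/7375773*17030344 = -458832070367400469544/7375773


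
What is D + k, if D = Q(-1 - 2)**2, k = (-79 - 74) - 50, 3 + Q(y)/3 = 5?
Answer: -167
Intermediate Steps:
Q(y) = 6 (Q(y) = -9 + 3*5 = -9 + 15 = 6)
k = -203 (k = -153 - 50 = -203)
D = 36 (D = 6**2 = 36)
D + k = 36 - 203 = -167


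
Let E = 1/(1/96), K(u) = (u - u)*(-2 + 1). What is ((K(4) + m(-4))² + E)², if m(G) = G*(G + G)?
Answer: 1254400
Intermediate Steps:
m(G) = 2*G² (m(G) = G*(2*G) = 2*G²)
K(u) = 0 (K(u) = 0*(-1) = 0)
E = 96 (E = 1/(1/96) = 96)
((K(4) + m(-4))² + E)² = ((0 + 2*(-4)²)² + 96)² = ((0 + 2*16)² + 96)² = ((0 + 32)² + 96)² = (32² + 96)² = (1024 + 96)² = 1120² = 1254400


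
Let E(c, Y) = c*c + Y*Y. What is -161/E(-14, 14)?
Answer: -23/56 ≈ -0.41071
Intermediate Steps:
E(c, Y) = Y**2 + c**2 (E(c, Y) = c**2 + Y**2 = Y**2 + c**2)
-161/E(-14, 14) = -161/(14**2 + (-14)**2) = -161/(196 + 196) = -161/392 = -161*1/392 = -23/56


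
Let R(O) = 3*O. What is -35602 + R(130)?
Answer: -35212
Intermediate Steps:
-35602 + R(130) = -35602 + 3*130 = -35602 + 390 = -35212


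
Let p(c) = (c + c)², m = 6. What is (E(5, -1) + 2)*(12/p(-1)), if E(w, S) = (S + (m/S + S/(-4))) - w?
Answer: -117/4 ≈ -29.250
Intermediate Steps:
p(c) = 4*c² (p(c) = (2*c)² = 4*c²)
E(w, S) = -w + 6/S + 3*S/4 (E(w, S) = (S + (6/S + S/(-4))) - w = (S + (6/S + S*(-¼))) - w = (S + (6/S - S/4)) - w = (6/S + 3*S/4) - w = -w + 6/S + 3*S/4)
(E(5, -1) + 2)*(12/p(-1)) = ((-1*5 + 6/(-1) + (¾)*(-1)) + 2)*(12/((4*(-1)²))) = ((-5 + 6*(-1) - ¾) + 2)*(12/((4*1))) = ((-5 - 6 - ¾) + 2)*(12/4) = (-47/4 + 2)*(12*(¼)) = -39/4*3 = -117/4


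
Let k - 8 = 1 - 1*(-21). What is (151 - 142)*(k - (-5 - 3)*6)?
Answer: 702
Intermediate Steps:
k = 30 (k = 8 + (1 - 1*(-21)) = 8 + (1 + 21) = 8 + 22 = 30)
(151 - 142)*(k - (-5 - 3)*6) = (151 - 142)*(30 - (-5 - 3)*6) = 9*(30 - (-8)*6) = 9*(30 - 1*(-48)) = 9*(30 + 48) = 9*78 = 702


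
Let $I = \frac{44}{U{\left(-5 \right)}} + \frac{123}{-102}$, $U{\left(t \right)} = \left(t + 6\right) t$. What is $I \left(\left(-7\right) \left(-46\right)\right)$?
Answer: $- \frac{273861}{85} \approx -3221.9$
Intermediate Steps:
$U{\left(t \right)} = t \left(6 + t\right)$ ($U{\left(t \right)} = \left(6 + t\right) t = t \left(6 + t\right)$)
$I = - \frac{1701}{170}$ ($I = \frac{44}{\left(-5\right) \left(6 - 5\right)} + \frac{123}{-102} = \frac{44}{\left(-5\right) 1} + 123 \left(- \frac{1}{102}\right) = \frac{44}{-5} - \frac{41}{34} = 44 \left(- \frac{1}{5}\right) - \frac{41}{34} = - \frac{44}{5} - \frac{41}{34} = - \frac{1701}{170} \approx -10.006$)
$I \left(\left(-7\right) \left(-46\right)\right) = - \frac{1701 \left(\left(-7\right) \left(-46\right)\right)}{170} = \left(- \frac{1701}{170}\right) 322 = - \frac{273861}{85}$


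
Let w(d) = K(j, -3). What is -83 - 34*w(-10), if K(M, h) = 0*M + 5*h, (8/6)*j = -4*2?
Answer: 427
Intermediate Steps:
j = -6 (j = 3*(-4*2)/4 = (3/4)*(-8) = -6)
K(M, h) = 5*h (K(M, h) = 0 + 5*h = 5*h)
w(d) = -15 (w(d) = 5*(-3) = -15)
-83 - 34*w(-10) = -83 - 34*(-15) = -83 + 510 = 427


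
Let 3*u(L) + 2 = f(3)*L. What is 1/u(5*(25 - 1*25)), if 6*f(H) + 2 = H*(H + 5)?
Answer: -3/2 ≈ -1.5000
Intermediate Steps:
f(H) = -1/3 + H*(5 + H)/6 (f(H) = -1/3 + (H*(H + 5))/6 = -1/3 + (H*(5 + H))/6 = -1/3 + H*(5 + H)/6)
u(L) = -2/3 + 11*L/9 (u(L) = -2/3 + ((-1/3 + (1/6)*3**2 + (5/6)*3)*L)/3 = -2/3 + ((-1/3 + (1/6)*9 + 5/2)*L)/3 = -2/3 + ((-1/3 + 3/2 + 5/2)*L)/3 = -2/3 + (11*L/3)/3 = -2/3 + 11*L/9)
1/u(5*(25 - 1*25)) = 1/(-2/3 + 11*(5*(25 - 1*25))/9) = 1/(-2/3 + 11*(5*(25 - 25))/9) = 1/(-2/3 + 11*(5*0)/9) = 1/(-2/3 + (11/9)*0) = 1/(-2/3 + 0) = 1/(-2/3) = -3/2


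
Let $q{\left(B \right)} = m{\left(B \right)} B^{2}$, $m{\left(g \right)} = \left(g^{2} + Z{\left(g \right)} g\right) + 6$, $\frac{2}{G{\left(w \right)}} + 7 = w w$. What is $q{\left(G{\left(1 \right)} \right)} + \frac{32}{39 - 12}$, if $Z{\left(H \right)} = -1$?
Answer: $\frac{154}{81} \approx 1.9012$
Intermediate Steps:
$G{\left(w \right)} = \frac{2}{-7 + w^{2}}$ ($G{\left(w \right)} = \frac{2}{-7 + w w} = \frac{2}{-7 + w^{2}}$)
$m{\left(g \right)} = 6 + g^{2} - g$ ($m{\left(g \right)} = \left(g^{2} - g\right) + 6 = 6 + g^{2} - g$)
$q{\left(B \right)} = B^{2} \left(6 + B^{2} - B\right)$ ($q{\left(B \right)} = \left(6 + B^{2} - B\right) B^{2} = B^{2} \left(6 + B^{2} - B\right)$)
$q{\left(G{\left(1 \right)} \right)} + \frac{32}{39 - 12} = \left(\frac{2}{-7 + 1^{2}}\right)^{2} \left(6 + \left(\frac{2}{-7 + 1^{2}}\right)^{2} - \frac{2}{-7 + 1^{2}}\right) + \frac{32}{39 - 12} = \left(\frac{2}{-7 + 1}\right)^{2} \left(6 + \left(\frac{2}{-7 + 1}\right)^{2} - \frac{2}{-7 + 1}\right) + \frac{32}{27} = \left(\frac{2}{-6}\right)^{2} \left(6 + \left(\frac{2}{-6}\right)^{2} - \frac{2}{-6}\right) + 32 \cdot \frac{1}{27} = \left(2 \left(- \frac{1}{6}\right)\right)^{2} \left(6 + \left(2 \left(- \frac{1}{6}\right)\right)^{2} - 2 \left(- \frac{1}{6}\right)\right) + \frac{32}{27} = \left(- \frac{1}{3}\right)^{2} \left(6 + \left(- \frac{1}{3}\right)^{2} - - \frac{1}{3}\right) + \frac{32}{27} = \frac{6 + \frac{1}{9} + \frac{1}{3}}{9} + \frac{32}{27} = \frac{1}{9} \cdot \frac{58}{9} + \frac{32}{27} = \frac{58}{81} + \frac{32}{27} = \frac{154}{81}$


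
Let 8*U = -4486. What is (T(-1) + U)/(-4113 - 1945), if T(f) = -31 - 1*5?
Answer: 2387/24232 ≈ 0.098506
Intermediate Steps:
T(f) = -36 (T(f) = -31 - 5 = -36)
U = -2243/4 (U = (1/8)*(-4486) = -2243/4 ≈ -560.75)
(T(-1) + U)/(-4113 - 1945) = (-36 - 2243/4)/(-4113 - 1945) = -2387/4/(-6058) = -2387/4*(-1/6058) = 2387/24232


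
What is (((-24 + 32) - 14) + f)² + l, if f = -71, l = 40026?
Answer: 45955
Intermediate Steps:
(((-24 + 32) - 14) + f)² + l = (((-24 + 32) - 14) - 71)² + 40026 = ((8 - 14) - 71)² + 40026 = (-6 - 71)² + 40026 = (-77)² + 40026 = 5929 + 40026 = 45955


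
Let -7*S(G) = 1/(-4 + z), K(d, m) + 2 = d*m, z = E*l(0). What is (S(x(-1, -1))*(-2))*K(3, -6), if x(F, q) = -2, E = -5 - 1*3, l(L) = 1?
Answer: 10/21 ≈ 0.47619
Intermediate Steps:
E = -8 (E = -5 - 3 = -8)
z = -8 (z = -8*1 = -8)
K(d, m) = -2 + d*m
S(G) = 1/84 (S(G) = -1/(7*(-4 - 8)) = -⅐/(-12) = -⅐*(-1/12) = 1/84)
(S(x(-1, -1))*(-2))*K(3, -6) = ((1/84)*(-2))*(-2 + 3*(-6)) = -(-2 - 18)/42 = -1/42*(-20) = 10/21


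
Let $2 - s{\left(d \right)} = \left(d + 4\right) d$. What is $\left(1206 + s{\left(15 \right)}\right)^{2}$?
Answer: $851929$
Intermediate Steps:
$s{\left(d \right)} = 2 - d \left(4 + d\right)$ ($s{\left(d \right)} = 2 - \left(d + 4\right) d = 2 - \left(4 + d\right) d = 2 - d \left(4 + d\right)$)
$\left(1206 + s{\left(15 \right)}\right)^{2} = \left(1206 - 283\right)^{2} = 923^{2} = 851929$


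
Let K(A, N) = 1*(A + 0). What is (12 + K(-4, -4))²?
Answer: 64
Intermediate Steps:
K(A, N) = A (K(A, N) = 1*A = A)
(12 + K(-4, -4))² = (12 - 4)² = 8² = 64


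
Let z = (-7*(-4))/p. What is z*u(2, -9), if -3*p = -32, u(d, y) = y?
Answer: -189/8 ≈ -23.625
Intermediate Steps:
p = 32/3 (p = -⅓*(-32) = 32/3 ≈ 10.667)
z = 21/8 (z = (-7*(-4))/(32/3) = 28*(3/32) = 21/8 ≈ 2.6250)
z*u(2, -9) = (21/8)*(-9) = -189/8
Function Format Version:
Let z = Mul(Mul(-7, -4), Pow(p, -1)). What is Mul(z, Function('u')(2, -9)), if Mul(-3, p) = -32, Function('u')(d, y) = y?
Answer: Rational(-189, 8) ≈ -23.625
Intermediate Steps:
p = Rational(32, 3) (p = Mul(Rational(-1, 3), -32) = Rational(32, 3) ≈ 10.667)
z = Rational(21, 8) (z = Mul(Mul(-7, -4), Pow(Rational(32, 3), -1)) = Mul(28, Rational(3, 32)) = Rational(21, 8) ≈ 2.6250)
Mul(z, Function('u')(2, -9)) = Mul(Rational(21, 8), -9) = Rational(-189, 8)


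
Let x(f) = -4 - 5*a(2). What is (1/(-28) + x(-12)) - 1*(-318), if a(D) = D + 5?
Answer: 7811/28 ≈ 278.96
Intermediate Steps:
a(D) = 5 + D
x(f) = -39 (x(f) = -4 - 5*(5 + 2) = -4 - 5*7 = -4 - 35 = -39)
(1/(-28) + x(-12)) - 1*(-318) = (1/(-28) - 39) - 1*(-318) = (-1/28 - 39) + 318 = -1093/28 + 318 = 7811/28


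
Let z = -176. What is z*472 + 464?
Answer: -82608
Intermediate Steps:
z*472 + 464 = -176*472 + 464 = -83072 + 464 = -82608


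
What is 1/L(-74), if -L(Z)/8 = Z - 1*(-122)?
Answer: -1/384 ≈ -0.0026042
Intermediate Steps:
L(Z) = -976 - 8*Z (L(Z) = -8*(Z - 1*(-122)) = -8*(Z + 122) = -8*(122 + Z) = -976 - 8*Z)
1/L(-74) = 1/(-976 - 8*(-74)) = 1/(-976 + 592) = 1/(-384) = -1/384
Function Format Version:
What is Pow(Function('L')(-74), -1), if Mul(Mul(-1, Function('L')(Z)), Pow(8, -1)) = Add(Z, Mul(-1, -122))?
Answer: Rational(-1, 384) ≈ -0.0026042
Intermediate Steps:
Function('L')(Z) = Add(-976, Mul(-8, Z)) (Function('L')(Z) = Mul(-8, Add(Z, Mul(-1, -122))) = Mul(-8, Add(Z, 122)) = Mul(-8, Add(122, Z)) = Add(-976, Mul(-8, Z)))
Pow(Function('L')(-74), -1) = Pow(Add(-976, Mul(-8, -74)), -1) = Pow(Add(-976, 592), -1) = Pow(-384, -1) = Rational(-1, 384)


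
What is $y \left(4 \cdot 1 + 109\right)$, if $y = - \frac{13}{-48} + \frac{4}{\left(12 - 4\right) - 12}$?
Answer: $- \frac{3955}{48} \approx -82.396$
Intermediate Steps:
$y = - \frac{35}{48}$ ($y = \left(-13\right) \left(- \frac{1}{48}\right) + \frac{4}{8 - 12} = \frac{13}{48} + \frac{4}{-4} = \frac{13}{48} + 4 \left(- \frac{1}{4}\right) = \frac{13}{48} - 1 = - \frac{35}{48} \approx -0.72917$)
$y \left(4 \cdot 1 + 109\right) = - \frac{35 \left(4 \cdot 1 + 109\right)}{48} = - \frac{35 \left(4 + 109\right)}{48} = \left(- \frac{35}{48}\right) 113 = - \frac{3955}{48}$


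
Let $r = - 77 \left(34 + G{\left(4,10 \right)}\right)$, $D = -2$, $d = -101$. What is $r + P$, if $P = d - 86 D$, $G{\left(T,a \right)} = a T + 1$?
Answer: $-5704$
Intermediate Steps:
$G{\left(T,a \right)} = 1 + T a$ ($G{\left(T,a \right)} = T a + 1 = 1 + T a$)
$r = -5775$ ($r = - 77 \left(34 + \left(1 + 4 \cdot 10\right)\right) = - 77 \left(34 + \left(1 + 40\right)\right) = - 77 \left(34 + 41\right) = \left(-77\right) 75 = -5775$)
$P = 71$ ($P = -101 - -172 = -101 + 172 = 71$)
$r + P = -5775 + 71 = -5704$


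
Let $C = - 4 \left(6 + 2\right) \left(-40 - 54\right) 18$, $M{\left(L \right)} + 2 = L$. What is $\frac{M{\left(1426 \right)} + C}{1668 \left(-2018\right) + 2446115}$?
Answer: $- \frac{55568}{919909} \approx -0.060406$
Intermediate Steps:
$M{\left(L \right)} = -2 + L$
$C = 54144$ ($C = \left(-4\right) 8 \left(\left(-94\right) 18\right) = \left(-32\right) \left(-1692\right) = 54144$)
$\frac{M{\left(1426 \right)} + C}{1668 \left(-2018\right) + 2446115} = \frac{\left(-2 + 1426\right) + 54144}{1668 \left(-2018\right) + 2446115} = \frac{1424 + 54144}{-3366024 + 2446115} = \frac{55568}{-919909} = 55568 \left(- \frac{1}{919909}\right) = - \frac{55568}{919909}$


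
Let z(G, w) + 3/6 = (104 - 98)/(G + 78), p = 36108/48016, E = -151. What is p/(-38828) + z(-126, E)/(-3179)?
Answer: 15447661/87159075344 ≈ 0.00017724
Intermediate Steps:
p = 9027/12004 (p = 36108*(1/48016) = 9027/12004 ≈ 0.75200)
z(G, w) = -1/2 + 6/(78 + G) (z(G, w) = -1/2 + (104 - 98)/(G + 78) = -1/2 + 6/(78 + G))
p/(-38828) + z(-126, E)/(-3179) = (9027/12004)/(-38828) + ((-66 - 1*(-126))/(2*(78 - 126)))/(-3179) = (9027/12004)*(-1/38828) + ((1/2)*(-66 + 126)/(-48))*(-1/3179) = -531/27417136 + ((1/2)*(-1/48)*60)*(-1/3179) = -531/27417136 - 5/8*(-1/3179) = -531/27417136 + 5/25432 = 15447661/87159075344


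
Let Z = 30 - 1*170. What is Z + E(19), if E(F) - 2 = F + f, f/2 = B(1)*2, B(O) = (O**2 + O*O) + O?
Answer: -107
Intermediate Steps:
B(O) = O + 2*O**2 (B(O) = (O**2 + O**2) + O = 2*O**2 + O = O + 2*O**2)
f = 12 (f = 2*((1*(1 + 2*1))*2) = 2*((1*(1 + 2))*2) = 2*((1*3)*2) = 2*(3*2) = 2*6 = 12)
E(F) = 14 + F (E(F) = 2 + (F + 12) = 2 + (12 + F) = 14 + F)
Z = -140 (Z = 30 - 170 = -140)
Z + E(19) = -140 + (14 + 19) = -140 + 33 = -107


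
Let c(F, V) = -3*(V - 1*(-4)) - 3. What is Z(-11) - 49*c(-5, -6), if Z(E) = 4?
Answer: -143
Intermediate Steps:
c(F, V) = -15 - 3*V (c(F, V) = -3*(V + 4) - 3 = -3*(4 + V) - 3 = (-12 - 3*V) - 3 = -15 - 3*V)
Z(-11) - 49*c(-5, -6) = 4 - 49*(-15 - 3*(-6)) = 4 - 49*(-15 + 18) = 4 - 49*3 = 4 - 147 = -143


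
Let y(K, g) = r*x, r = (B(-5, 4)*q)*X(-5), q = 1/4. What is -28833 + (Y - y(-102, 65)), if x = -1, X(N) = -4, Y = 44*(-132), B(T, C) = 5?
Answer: -34646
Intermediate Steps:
q = ¼ ≈ 0.25000
Y = -5808
r = -5 (r = (5*(¼))*(-4) = (5/4)*(-4) = -5)
y(K, g) = 5 (y(K, g) = -5*(-1) = 5)
-28833 + (Y - y(-102, 65)) = -28833 + (-5808 - 1*5) = -28833 + (-5808 - 5) = -28833 - 5813 = -34646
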